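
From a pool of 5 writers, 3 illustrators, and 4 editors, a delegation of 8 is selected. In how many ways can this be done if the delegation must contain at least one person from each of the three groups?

Total 8-person selections from all 12: C(12,8) = 495.
Subtract selections that omit an entire group: no writers → C(7,8) = 0; no illustrators → C(9,8) = 9; no editors → C(8,8) = 1.
Add back selections omitting two groups (i.e. drawn from a single group): C(5,8) + C(3,8) + C(4,8) = 0.
By inclusion–exclusion: 495 − 10 + 0 = 485.

485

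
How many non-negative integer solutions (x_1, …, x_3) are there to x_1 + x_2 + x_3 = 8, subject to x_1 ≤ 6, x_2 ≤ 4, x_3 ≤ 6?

Ignoring the caps, the number of non-negative solutions to x_1+…+x_3 = 8 is C(10,2) = 45.
Subtract solutions that violate a single cap (substitute x_i' = x_i − (cap_i+1)): x_1 ≥ 7 gives C(3,2) = 3; x_2 ≥ 5 gives C(5,2) = 10; x_3 ≥ 7 gives C(3,2) = 3. Together 16.
No two caps can be exceeded simultaneously, so the pair terms are all 0.
By inclusion–exclusion the count is 45 − 16 + 0 = 29.

29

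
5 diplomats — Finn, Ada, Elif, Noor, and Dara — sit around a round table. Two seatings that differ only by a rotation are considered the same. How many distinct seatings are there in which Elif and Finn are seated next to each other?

12

Glue Elif and Finn into a block (2 internal orders). Seating 4 units around a circle gives (3)! arrangements.
So 2 × (3)! = 2 × 6 = 12.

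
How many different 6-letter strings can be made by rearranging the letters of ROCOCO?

60

Letter multiplicities in ROCOCO: C×2, O×3, R×1.
The number of distinct arrangements is 6!/(3!·2!) = 720/12 = 60.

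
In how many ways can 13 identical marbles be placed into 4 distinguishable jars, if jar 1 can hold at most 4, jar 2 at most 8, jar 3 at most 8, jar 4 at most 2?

By stars and bars, unrestricted non-negative solutions to x_1+…+x_4 = 13 number C(13+3,3) = 560.
Subtract solutions that violate a single cap (substitute x_i' = x_i − (cap_i+1)): x_1 ≥ 5 gives C(11,3) = 165; x_2 ≥ 9 gives C(7,3) = 35; x_3 ≥ 9 gives C(7,3) = 35; x_4 ≥ 3 gives C(13,3) = 286. Together 521.
Add back pairs where two caps are both exceeded: 0 + 0 + 56 + 0 + 4 + 4 = 64.
By inclusion–exclusion the count is 560 − 521 + 64 = 103.

103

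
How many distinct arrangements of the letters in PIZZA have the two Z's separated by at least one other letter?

36

Total arrangements of PIZZA: 5!/(2!) = 60.
Arrangements with the Z's together: treat ZZ as one letter, giving (4)! = 24.
Subtracting, 60 − 24 = 36 arrangements keep the Z's apart.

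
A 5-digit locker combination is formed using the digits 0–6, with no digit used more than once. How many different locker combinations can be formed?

2520

This is a permutation of 5 out of 7: P(7,5) = 7!/2!.
That product is 7 × 6 × 5 × 4 × 3 = 2520.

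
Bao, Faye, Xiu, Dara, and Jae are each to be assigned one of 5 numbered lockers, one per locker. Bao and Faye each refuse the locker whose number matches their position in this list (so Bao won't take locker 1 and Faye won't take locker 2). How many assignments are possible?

78

Let Aᵢ (for i ∈ {1, 2}) be the placements that put person i in their forbidden locker. Any j of these fix j positions, leaving (5−j)! ways to fill the rest, and there are C(2,j) ways to pick which j.
By inclusion–exclusion, the number of valid placements is Σ_{j=0}^{2} (−1)^j C(2,j)·(5−j)!.
Computing: 120 − 48 + 6 = 78.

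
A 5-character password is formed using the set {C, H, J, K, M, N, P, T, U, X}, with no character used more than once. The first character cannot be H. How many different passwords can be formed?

The first character has 10−1 = 9 choices (anything except H).
The remaining 4 characters are filled from the other 9 symbols without repetition: 9 × 8 × 7 × 6 = 3024.
Total: 9 × 3024 = 27216.

27216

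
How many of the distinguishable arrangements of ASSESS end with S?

With the last slot taken by S, it remains to arrange the other 5 letters (ASESS).
Those 5 letters have S appearing 3 times, giving (5)!/(3!) = 20.

20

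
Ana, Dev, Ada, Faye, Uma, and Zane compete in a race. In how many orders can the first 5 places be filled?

There are 6 choices for 1st place, 5 for 2nd, and so on down to 2 for position 5.
That gives 6 × 5 × 4 × 3 × 2 = 720.

720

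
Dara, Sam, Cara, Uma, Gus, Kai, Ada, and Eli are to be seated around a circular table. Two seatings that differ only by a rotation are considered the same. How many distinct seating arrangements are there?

5040

Fix one person's seat to break rotational symmetry; the remaining 7 people can be arranged in (7)! = 5040 ways.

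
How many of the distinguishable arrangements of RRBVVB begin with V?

Fix V in the first position and arrange the remaining 5 letters.
Those 5 letters have B appearing twice and R appearing twice, giving (5)!/(2!·2!) = 30.

30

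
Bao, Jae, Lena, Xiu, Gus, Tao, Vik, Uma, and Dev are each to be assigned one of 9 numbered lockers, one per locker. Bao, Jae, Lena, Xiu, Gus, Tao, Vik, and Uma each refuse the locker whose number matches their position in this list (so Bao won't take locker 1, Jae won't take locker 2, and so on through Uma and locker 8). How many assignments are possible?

Let Aᵢ (for 1 ≤ i ≤ 8) be the placements that put person i in their forbidden locker. Any j of these fix j positions, leaving (9−j)! ways to fill the rest, and there are C(8,j) ways to pick which j.
By inclusion–exclusion, the number of valid placements is Σ_{j=0}^{8} (−1)^j C(8,j)·(9−j)!.
Computing: 362880 − 322560 + 141120 − 40320 + 8400 − 1344 + 168 − 16 + 1 = 148329.

148329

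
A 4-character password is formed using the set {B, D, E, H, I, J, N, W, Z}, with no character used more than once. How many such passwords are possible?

3024

This is a permutation of 4 out of 9: P(9,4) = 9!/5!.
9 × 8 × 7 × 6 = 3024.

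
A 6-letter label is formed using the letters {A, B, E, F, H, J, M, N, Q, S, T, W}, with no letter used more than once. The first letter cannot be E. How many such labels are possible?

609840

The first letter has 12−1 = 11 choices (anything except E).
The remaining 5 letters are filled from the other 11 symbols without repetition: 11 × 10 × 9 × 8 × 7 = 55440.
Total: 11 × 55440 = 609840.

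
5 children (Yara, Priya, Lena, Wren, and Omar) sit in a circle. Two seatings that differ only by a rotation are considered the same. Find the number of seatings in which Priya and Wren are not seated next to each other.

All circular seatings of 5 people number (4)! = 24.
Seatings with Priya beside Wren: treat them as a block with 2 internal orders, giving 2 × (3)! = 12.
Subtracting, 24 − 12 = 12.

12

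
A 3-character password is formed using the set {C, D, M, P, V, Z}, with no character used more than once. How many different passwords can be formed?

With no repetition, fill the 3 characters in order: 6 choices, then 5, down to 4.
6 × 5 × 4 = 120.

120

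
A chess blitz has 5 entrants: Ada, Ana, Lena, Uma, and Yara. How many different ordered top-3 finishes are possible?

There are 5 choices for 1st place, 4 for 2nd, and 3 for 3rd.
That gives 5 × 4 × 3 = 60.

60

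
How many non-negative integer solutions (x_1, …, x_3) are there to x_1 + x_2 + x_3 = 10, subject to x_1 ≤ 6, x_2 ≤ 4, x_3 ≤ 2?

By stars and bars, unrestricted non-negative solutions to x_1+…+x_3 = 10 number C(10+2,2) = 66.
Subtract solutions that violate a single cap (substitute x_i' = x_i − (cap_i+1)): x_1 ≥ 7 gives C(5,2) = 10; x_2 ≥ 5 gives C(7,2) = 21; x_3 ≥ 3 gives C(9,2) = 36. Together 67.
Add back pairs where two caps are both exceeded: 0 + 1 + 6 = 7.
By inclusion–exclusion the count is 66 − 67 + 7 = 6.

6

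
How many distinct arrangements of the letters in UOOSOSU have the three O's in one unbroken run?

30

Treat the 3 copies of O as a single block. The multiset to arrange is then {OOO, S, S, U, U}, 5 items in all.
That gives (5)!/(2!·2!) = 30 arrangements.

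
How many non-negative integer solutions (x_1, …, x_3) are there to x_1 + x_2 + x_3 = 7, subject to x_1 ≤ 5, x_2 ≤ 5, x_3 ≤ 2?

By stars and bars, unrestricted non-negative solutions to x_1+…+x_3 = 7 number C(7+2,2) = 36.
Subtract solutions that violate a single cap (substitute x_i' = x_i − (cap_i+1)): x_1 ≥ 6 gives C(3,2) = 3; x_2 ≥ 6 gives C(3,2) = 3; x_3 ≥ 3 gives C(6,2) = 15. Together 21.
No two caps can be exceeded simultaneously, so the pair terms are all 0.
By inclusion–exclusion the count is 36 − 21 + 0 = 15.

15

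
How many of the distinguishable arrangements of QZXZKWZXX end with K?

1120

Fix K in the last position and arrange the remaining 8 letters.
Those 8 letters have X appearing 3 times and Z appearing 3 times, giving (8)!/(3!·3!) = 1120.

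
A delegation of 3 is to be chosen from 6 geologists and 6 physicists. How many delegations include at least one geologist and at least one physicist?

180

Total 3-person selections from all 12: C(12,3) = 220.
Subtract selections that omit an entire group: no geologists → C(6,3) = 20; no physicists → C(6,3) = 20.
Both groups omitted at once is impossible, so 220 − 40 = 180.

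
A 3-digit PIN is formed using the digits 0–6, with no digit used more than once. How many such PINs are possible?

With no repetition, fill the 3 digits in order: 7 choices, then 6, down to 5.
That product is 7 × 6 × 5 = 210.

210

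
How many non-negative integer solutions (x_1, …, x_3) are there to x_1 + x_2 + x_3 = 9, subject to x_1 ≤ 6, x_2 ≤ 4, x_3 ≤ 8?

33

Ignoring the caps, the number of non-negative solutions to x_1+…+x_3 = 9 is C(11,2) = 55.
Subtract solutions that violate a single cap (substitute x_i' = x_i − (cap_i+1)): x_1 ≥ 7 gives C(4,2) = 6; x_2 ≥ 5 gives C(6,2) = 15; x_3 ≥ 9 gives C(2,2) = 1. Together 22.
No two caps can be exceeded simultaneously, so the pair terms are all 0.
By inclusion–exclusion the count is 55 − 22 + 0 = 33.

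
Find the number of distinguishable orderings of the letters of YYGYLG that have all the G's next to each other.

Treat the 2 copies of G as a single block. The multiset to arrange is then {GG, L, Y, Y, Y}, 5 items in all.
That gives (5)!/(3!) = 20 arrangements.

20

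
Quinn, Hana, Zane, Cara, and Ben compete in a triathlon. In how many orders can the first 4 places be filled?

120

There are 5 choices for 1st place, 4 for 2nd, and so on down to 2 for position 4.
That gives 5 × 4 × 3 × 2 = 120.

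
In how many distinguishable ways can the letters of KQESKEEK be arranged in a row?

The 8 letters of KQESKEEK have repeats: E appearing 3 times and K appearing 3 times.
So there are 8! / (3!·3!) = 1120 distinguishable arrangements.

1120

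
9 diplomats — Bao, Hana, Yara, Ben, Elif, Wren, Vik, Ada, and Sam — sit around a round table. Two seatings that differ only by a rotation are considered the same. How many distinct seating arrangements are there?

Fix one person's seat to break rotational symmetry; the remaining 8 people can be arranged in (8)! = 40320 ways.

40320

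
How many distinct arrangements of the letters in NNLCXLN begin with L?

120

Fix L in the first position and arrange the remaining 6 letters.
Those 6 letters have N appearing 3 times, giving (6)!/(3!) = 120.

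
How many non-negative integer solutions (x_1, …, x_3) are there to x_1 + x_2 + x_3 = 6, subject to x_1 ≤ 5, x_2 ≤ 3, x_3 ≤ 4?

18

By stars and bars, unrestricted non-negative solutions to x_1+…+x_3 = 6 number C(6+2,2) = 28.
Subtract solutions that violate a single cap (substitute x_i' = x_i − (cap_i+1)): x_1 ≥ 6 gives C(2,2) = 1; x_2 ≥ 4 gives C(4,2) = 6; x_3 ≥ 5 gives C(3,2) = 3. Together 10.
No two caps can be exceeded simultaneously, so the pair terms are all 0.
By inclusion–exclusion the count is 28 − 10 + 0 = 18.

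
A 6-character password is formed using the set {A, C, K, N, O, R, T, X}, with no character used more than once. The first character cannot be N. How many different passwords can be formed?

The first character has 8−1 = 7 choices (anything except N).
The remaining 5 characters are filled from the other 7 symbols without repetition: 7 × 6 × 5 × 4 × 3 = 2520.
Total: 7 × 2520 = 17640.

17640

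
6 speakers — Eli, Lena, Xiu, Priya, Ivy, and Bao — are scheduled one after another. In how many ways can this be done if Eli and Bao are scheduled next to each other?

Glue Eli and Bao into one block (2 internal orders), leaving 5 units to arrange in a row.
So the count is 2·(5)! = 240.

240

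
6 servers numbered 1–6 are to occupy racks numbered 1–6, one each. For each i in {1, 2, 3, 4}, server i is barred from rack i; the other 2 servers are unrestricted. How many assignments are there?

Let Aᵢ (for 1 ≤ i ≤ 4) be the placements that put server i in its forbidden rack. Any j of these fix j positions, leaving (6−j)! ways to fill the rest, and there are C(4,j) ways to pick which j.
By inclusion–exclusion, the number of valid placements is Σ_{j=0}^{4} (−1)^j C(4,j)·(6−j)!.
Computing: 720 − 480 + 144 − 24 + 2 = 362.

362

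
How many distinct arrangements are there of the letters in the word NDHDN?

30

The 5 letters of NDHDN have repeats: D appearing twice and N appearing twice.
Dividing 5! = 120 by 2!·2! = 4 for the repeated letters gives 30.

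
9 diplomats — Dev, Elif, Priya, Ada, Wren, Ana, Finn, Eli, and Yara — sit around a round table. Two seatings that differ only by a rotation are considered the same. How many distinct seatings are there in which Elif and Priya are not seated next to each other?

Without the restriction there are (8)! = 40320 seatings.
Those with Elif next to Priya: fuse the pair into one unit and seat 8 units around a circle — 2·(7)! = 10080.
Subtracting, 40320 − 10080 = 30240.

30240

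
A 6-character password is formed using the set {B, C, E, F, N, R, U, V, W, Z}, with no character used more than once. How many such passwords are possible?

Choose and order 6 of the 10 symbols: the first character has 10 options, the next 9, and so on down to 5.
That product is 10 × 9 × 8 × 7 × 6 × 5 = 151200.

151200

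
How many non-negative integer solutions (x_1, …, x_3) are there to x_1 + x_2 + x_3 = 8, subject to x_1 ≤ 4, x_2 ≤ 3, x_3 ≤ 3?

Without the upper bounds there are C(10,2) = 45 ways to split 8 among 3 variables.
Subtract solutions that violate a single cap (substitute x_i' = x_i − (cap_i+1)): x_1 ≥ 5 gives C(5,2) = 10; x_2 ≥ 4 gives C(6,2) = 15; x_3 ≥ 4 gives C(6,2) = 15. Together 40.
Add back pairs where two caps are both exceeded: 0 + 0 + 1 = 1.
By inclusion–exclusion the count is 45 − 40 + 1 = 6.

6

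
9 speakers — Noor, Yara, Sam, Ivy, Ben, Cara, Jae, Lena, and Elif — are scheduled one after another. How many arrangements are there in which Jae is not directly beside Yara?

282240

Of the 9! = 362880 arrangements, those with Jae and Yara adjacent number 2 × 8! = 80640 (treat the pair as a block with 2 internal orders).
So 362880 − 80640 = 282240 arrangements keep them apart.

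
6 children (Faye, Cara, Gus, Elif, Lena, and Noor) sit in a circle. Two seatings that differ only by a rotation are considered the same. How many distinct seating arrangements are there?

Around a circle, 6 distinct people have 6!/6 = (5)! = 120 rotationally distinct seatings.

120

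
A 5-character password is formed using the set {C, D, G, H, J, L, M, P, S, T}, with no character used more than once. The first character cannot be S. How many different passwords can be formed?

27216

The first character has 10−1 = 9 choices (anything except S).
The remaining 4 characters are filled from the other 9 symbols without repetition: 9 × 8 × 7 × 6 = 3024.
Total: 9 × 3024 = 27216.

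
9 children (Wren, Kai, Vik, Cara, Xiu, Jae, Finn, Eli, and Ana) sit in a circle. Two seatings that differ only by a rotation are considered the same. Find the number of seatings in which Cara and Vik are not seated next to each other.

All circular seatings of 9 people number (8)! = 40320.
Those with Cara next to Vik: fuse the pair into one unit and seat 8 units around a circle — 2·(7)! = 10080.
Subtracting, 40320 − 10080 = 30240.

30240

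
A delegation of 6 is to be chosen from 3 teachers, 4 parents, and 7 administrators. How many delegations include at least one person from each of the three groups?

2331

With no constraint there are C(14,6) = 3003 possible selections.
Selections missing a whole group: no teachers → C(11,6) = 462; no parents → C(10,6) = 210; no administrators → C(7,6) = 7.
Add back selections omitting two groups (i.e. drawn from a single group): C(3,6) + C(4,6) + C(7,6) = 7.
By inclusion–exclusion: 3003 − 679 + 7 = 2331.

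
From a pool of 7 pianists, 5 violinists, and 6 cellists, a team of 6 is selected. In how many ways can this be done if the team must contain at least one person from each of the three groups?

15470

With no constraint there are C(18,6) = 18564 possible selections.
Subtract selections that omit an entire group: no pianists → C(11,6) = 462; no violinists → C(13,6) = 1716; no cellists → C(12,6) = 924.
Add back selections omitting two groups (i.e. drawn from a single group): C(7,6) + C(5,6) + C(6,6) = 8.
By inclusion–exclusion: 18564 − 3102 + 8 = 15470.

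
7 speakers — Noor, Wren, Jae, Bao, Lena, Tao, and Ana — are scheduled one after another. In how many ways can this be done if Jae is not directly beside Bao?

3600

Of the 7! = 5040 arrangements, those with Jae and Bao adjacent number 2 × 6! = 1440 (treat the pair as a block with 2 internal orders).
So 5040 − 1440 = 3600 arrangements keep them apart.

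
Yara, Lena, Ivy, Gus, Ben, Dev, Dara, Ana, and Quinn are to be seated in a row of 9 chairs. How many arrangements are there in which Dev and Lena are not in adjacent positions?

Of the 9! = 362880 arrangements, those with Dev and Lena adjacent number 2 × 8! = 80640 (treat the pair as a block with 2 internal orders).
Complementary counting: 362880 − 80640 = 282240.

282240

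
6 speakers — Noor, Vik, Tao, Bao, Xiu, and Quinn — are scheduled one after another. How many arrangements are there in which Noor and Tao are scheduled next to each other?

240

Place the 4 others and the Noor-Tao pair as 5 objects in a line; the pair has 2 internal arrangements.
So the count is 2·(5)! = 240.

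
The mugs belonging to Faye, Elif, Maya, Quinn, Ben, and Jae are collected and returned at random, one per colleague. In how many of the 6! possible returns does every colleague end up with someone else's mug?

Let Aᵢ be the assignments in which colleague i gets their own mug. We want the size of the complement of A₁∪…∪A_6.
By inclusion–exclusion this is Σ_{j=0}^{6} (−1)^j C(6,j)·(6−j)!.
Computing: 720 − 720 + 360 − 120 + 30 − 6 + 1 = 265.

265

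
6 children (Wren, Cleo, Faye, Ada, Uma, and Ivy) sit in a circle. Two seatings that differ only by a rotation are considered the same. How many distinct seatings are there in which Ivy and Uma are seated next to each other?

48

Glue Ivy and Uma into a block (2 internal orders). Seating 5 units around a circle gives (4)! arrangements.
So 2 × (4)! = 2 × 24 = 48.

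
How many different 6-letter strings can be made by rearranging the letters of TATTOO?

The 6 letters of TATTOO have repeats: O appearing twice and T appearing 3 times.
Dividing 6! = 720 by 3!·2! = 12 for the repeated letters gives 60.

60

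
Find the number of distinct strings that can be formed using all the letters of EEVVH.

30

Letter multiplicities in EEVVH: E×2, H×1, V×2.
So there are 5! / (2!·2!) = 30 distinguishable arrangements.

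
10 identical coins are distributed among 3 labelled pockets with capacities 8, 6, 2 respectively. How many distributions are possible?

18

By stars and bars, unrestricted non-negative solutions to x_1+…+x_3 = 10 number C(10+2,2) = 66.
Subtract solutions that violate a single cap (substitute x_i' = x_i − (cap_i+1)): x_1 ≥ 9 gives C(3,2) = 3; x_2 ≥ 7 gives C(5,2) = 10; x_3 ≥ 3 gives C(9,2) = 36. Together 49.
Add back pairs where two caps are both exceeded: 0 + 0 + 1 = 1.
By inclusion–exclusion the count is 66 − 49 + 1 = 18.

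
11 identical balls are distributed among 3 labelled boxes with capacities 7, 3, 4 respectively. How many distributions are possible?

10

Ignoring the caps, the number of non-negative solutions to x_1+…+x_3 = 11 is C(13,2) = 78.
Subtract solutions that violate a single cap (substitute x_i' = x_i − (cap_i+1)): x_1 ≥ 8 gives C(5,2) = 10; x_2 ≥ 4 gives C(9,2) = 36; x_3 ≥ 5 gives C(8,2) = 28. Together 74.
Add back pairs where two caps are both exceeded: 0 + 0 + 6 = 6.
By inclusion–exclusion the count is 78 − 74 + 6 = 10.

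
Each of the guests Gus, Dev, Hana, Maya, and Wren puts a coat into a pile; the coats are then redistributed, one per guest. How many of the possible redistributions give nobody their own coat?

44

Count assignments avoiding every fixed point. For any j of the 5 guests fixed to their own coat, the other 5−j can be arranged in (5−j)! ways.
By inclusion–exclusion this is Σ_{j=0}^{5} (−1)^j C(5,j)·(5−j)!.
Computing: 120 − 120 + 60 − 20 + 5 − 1 = 44.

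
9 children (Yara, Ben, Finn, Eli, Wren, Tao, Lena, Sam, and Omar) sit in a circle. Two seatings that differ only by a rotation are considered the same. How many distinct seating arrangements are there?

Seat Yara anywhere (absorbing the rotational symmetry), then permute the other 8: (8)! = 40320.

40320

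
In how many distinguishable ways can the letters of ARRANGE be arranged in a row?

1260

ARRANGE has 7 letters with A appearing twice and R appearing twice.
So there are 7! / (2!·2!) = 1260 distinguishable arrangements.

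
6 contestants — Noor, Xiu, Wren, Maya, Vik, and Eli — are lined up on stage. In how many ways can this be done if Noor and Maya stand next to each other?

240

Glue Noor and Maya into one block (2 internal orders), leaving 5 units to arrange in a row.
So the count is 2·(5)! = 240.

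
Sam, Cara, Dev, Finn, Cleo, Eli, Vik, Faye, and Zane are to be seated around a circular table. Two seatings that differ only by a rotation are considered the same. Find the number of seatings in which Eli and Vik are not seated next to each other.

30240

All circular seatings of 9 people number (8)! = 40320.
Those with Eli next to Vik: fuse the pair into one unit and seat 8 units around a circle — 2·(7)! = 10080.
Subtracting, 40320 − 10080 = 30240.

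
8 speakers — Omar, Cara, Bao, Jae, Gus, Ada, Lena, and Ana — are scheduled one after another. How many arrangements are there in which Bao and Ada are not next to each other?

30240

Of the 8! = 40320 arrangements, those with Bao and Ada adjacent number 2 × 7! = 10080 (treat the pair as a block with 2 internal orders).
So 40320 − 10080 = 30240 arrangements keep them apart.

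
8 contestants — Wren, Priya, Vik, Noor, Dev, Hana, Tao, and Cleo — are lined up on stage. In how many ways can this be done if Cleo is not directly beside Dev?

30240

Of the 8! = 40320 arrangements, those with Cleo and Dev adjacent number 2 × 7! = 10080 (treat the pair as a block with 2 internal orders).
Complementary counting: 40320 − 10080 = 30240.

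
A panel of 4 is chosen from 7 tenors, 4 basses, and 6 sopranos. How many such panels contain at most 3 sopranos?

Split by how many sopranos are chosen (0 through 3).
Sum: C(6,0)·C(11,4) + C(6,1)·C(11,3) + C(6,2)·C(11,2) + C(6,3)·C(11,1) = 330 + 990 + 825 + 220 = 2365.

2365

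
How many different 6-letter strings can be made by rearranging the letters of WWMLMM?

60

The 6 letters of WWMLMM have repeats: M appearing 3 times and W appearing twice.
The number of distinct arrangements is 6!/(3!·2!) = 720/12 = 60.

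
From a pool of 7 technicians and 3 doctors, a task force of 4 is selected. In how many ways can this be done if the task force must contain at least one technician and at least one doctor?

175

With no constraint there are C(10,4) = 210 possible selections.
Selections missing a whole group: no technicians → C(3,4) = 0; no doctors → C(7,4) = 35.
Both groups omitted at once is impossible, so 210 − 35 = 175.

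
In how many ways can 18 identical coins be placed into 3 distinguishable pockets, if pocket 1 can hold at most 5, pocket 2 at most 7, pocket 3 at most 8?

By stars and bars, unrestricted non-negative solutions to x_1+…+x_3 = 18 number C(18+2,2) = 190.
Subtract solutions that violate a single cap (substitute x_i' = x_i − (cap_i+1)): x_1 ≥ 6 gives C(14,2) = 91; x_2 ≥ 8 gives C(12,2) = 66; x_3 ≥ 9 gives C(11,2) = 55. Together 212.
Add back pairs where two caps are both exceeded: 15 + 10 + 3 = 28.
By inclusion–exclusion the count is 190 − 212 + 28 = 6.

6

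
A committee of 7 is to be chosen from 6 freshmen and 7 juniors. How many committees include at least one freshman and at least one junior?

1715

With no constraint there are C(13,7) = 1716 possible selections.
Subtract selections that omit an entire group: no freshmen → C(7,7) = 1; no juniors → C(6,7) = 0.
Both groups omitted at once is impossible, so 1716 − 1 = 1715.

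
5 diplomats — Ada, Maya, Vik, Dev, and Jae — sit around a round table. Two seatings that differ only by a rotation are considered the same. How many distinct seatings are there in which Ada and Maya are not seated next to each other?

12

Without the restriction there are (4)! = 24 seatings.
Those with Ada next to Maya: fuse the pair into one unit and seat 4 units around a circle — 2·(3)! = 12.
Subtracting, 24 − 12 = 12.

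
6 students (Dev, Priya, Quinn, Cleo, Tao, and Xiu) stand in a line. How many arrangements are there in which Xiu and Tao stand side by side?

240

Glue Xiu and Tao into one block (2 internal orders), leaving 5 units to arrange in a row.
That gives 2 × 5! = 2 × 120 = 240.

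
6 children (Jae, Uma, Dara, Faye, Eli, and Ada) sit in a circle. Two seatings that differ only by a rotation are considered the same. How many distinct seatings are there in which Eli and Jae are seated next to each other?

Treat {Eli, Jae} as one unit (2 internal orders) and seat the resulting 5 units around the table: (4)! circular arrangements.
So 2 × (4)! = 2 × 24 = 48.

48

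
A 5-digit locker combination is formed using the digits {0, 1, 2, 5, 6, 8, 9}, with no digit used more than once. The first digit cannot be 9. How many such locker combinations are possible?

The first digit has 7−1 = 6 choices (anything except 9).
The remaining 4 digits are filled from the other 6 symbols without repetition: 6 × 5 × 4 × 3 = 360.
Total: 6 × 360 = 2160.

2160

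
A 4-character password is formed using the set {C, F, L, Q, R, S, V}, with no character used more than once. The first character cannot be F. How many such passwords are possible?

The first character has 7−1 = 6 choices (anything except F).
The remaining 3 characters are filled from the other 6 symbols without repetition: 6 × 5 × 4 = 120.
Total: 6 × 120 = 720.

720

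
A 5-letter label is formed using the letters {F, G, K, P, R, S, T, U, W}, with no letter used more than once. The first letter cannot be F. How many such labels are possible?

13440

The first letter has 9−1 = 8 choices (anything except F).
The remaining 4 letters are filled from the other 8 symbols without repetition: 8 × 7 × 6 × 5 = 1680.
Total: 8 × 1680 = 13440.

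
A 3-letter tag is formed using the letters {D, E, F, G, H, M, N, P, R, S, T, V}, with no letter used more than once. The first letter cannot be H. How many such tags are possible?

1210

The first letter has 12−1 = 11 choices (anything except H).
The remaining 2 letters are filled from the other 11 symbols without repetition: 11 × 10 = 110.
Total: 11 × 110 = 1210.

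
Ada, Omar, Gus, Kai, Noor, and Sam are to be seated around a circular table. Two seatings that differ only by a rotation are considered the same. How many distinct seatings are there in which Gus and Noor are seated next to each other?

48

Treat {Gus, Noor} as one unit (2 internal orders) and seat the resulting 5 units around the table: (4)! circular arrangements.
So 2 × (4)! = 2 × 24 = 48.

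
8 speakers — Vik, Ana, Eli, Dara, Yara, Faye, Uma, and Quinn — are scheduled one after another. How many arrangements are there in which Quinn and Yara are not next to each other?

30240

There are 8! = 40320 arrangements in all. If Quinn and Yara are adjacent, merging them into one block gives 2·(7)! = 10080 arrangements.
Complementary counting: 40320 − 10080 = 30240.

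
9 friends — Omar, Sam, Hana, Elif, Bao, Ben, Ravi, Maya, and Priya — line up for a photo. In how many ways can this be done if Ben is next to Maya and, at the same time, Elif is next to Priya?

20160

Treat {Ben,Maya} as one block (2 orders) and {Elif,Priya} as another (2 orders).
That leaves 7 units to arrange: 2 × 2 × 7! = 4 × 5040 = 20160.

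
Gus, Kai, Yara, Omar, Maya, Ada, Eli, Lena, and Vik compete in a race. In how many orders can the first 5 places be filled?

15120

There are 9 choices for 1st place, 8 for 2nd, and so on down to 5 for position 5.
That gives 9 × 8 × 7 × 6 × 5 = 15120.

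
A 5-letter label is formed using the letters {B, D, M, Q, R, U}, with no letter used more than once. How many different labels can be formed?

Choose and order 5 of the 6 symbols: the first letter has 6 options, the next 5, and so on down to 2.
That product is 6 × 5 × 4 × 3 × 2 = 720.

720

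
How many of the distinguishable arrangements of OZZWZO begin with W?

10

Fix W in the first position and arrange the remaining 5 letters.
Those 5 letters have O appearing twice and Z appearing 3 times, giving (5)!/(3!·2!) = 10.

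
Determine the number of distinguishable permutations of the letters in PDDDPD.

PDDDPD has 6 letters with D appearing 4 times and P appearing twice.
The number of distinct arrangements is 6!/(4!·2!) = 720/48 = 15.

15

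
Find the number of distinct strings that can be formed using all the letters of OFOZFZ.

The 6 letters of OFOZFZ have repeats: F appearing twice, O appearing twice, and Z appearing twice.
So there are 6! / (2!·2!·2!) = 90 distinguishable arrangements.

90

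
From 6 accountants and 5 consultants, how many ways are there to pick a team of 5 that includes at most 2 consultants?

Split by how many consultants are chosen (0 through 2).
Sum: C(5,0)·C(6,5) + C(5,1)·C(6,4) + C(5,2)·C(6,3) = 6 + 75 + 200 = 281.

281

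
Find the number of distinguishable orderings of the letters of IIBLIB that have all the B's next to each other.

20

Treat the 2 copies of B as a single block. The multiset to arrange is then {BB, I, I, I, L}, 5 items in all.
That gives (5)!/(3!) = 20 arrangements.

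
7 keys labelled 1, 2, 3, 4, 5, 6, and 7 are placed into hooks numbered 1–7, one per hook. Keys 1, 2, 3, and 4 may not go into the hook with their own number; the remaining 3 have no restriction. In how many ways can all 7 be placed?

Let Aᵢ (for 1 ≤ i ≤ 4) be the placements that put key i in its forbidden hook. Any j of these fix j positions, leaving (7−j)! ways to fill the rest, and there are C(4,j) ways to pick which j.
By inclusion–exclusion, the number of valid placements is Σ_{j=0}^{4} (−1)^j C(4,j)·(7−j)!.
Computing: 5040 − 2880 + 720 − 96 + 6 = 2790.

2790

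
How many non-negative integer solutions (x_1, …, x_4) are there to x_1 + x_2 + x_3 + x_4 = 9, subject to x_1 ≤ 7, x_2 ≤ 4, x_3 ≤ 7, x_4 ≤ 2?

97

Ignoring the caps, the number of non-negative solutions to x_1+…+x_4 = 9 is C(12,3) = 220.
Subtract solutions that violate a single cap (substitute x_i' = x_i − (cap_i+1)): x_1 ≥ 8 gives C(4,3) = 4; x_2 ≥ 5 gives C(7,3) = 35; x_3 ≥ 8 gives C(4,3) = 4; x_4 ≥ 3 gives C(9,3) = 84. Together 127.
Add back pairs where two caps are both exceeded: 0 + 0 + 0 + 0 + 4 + 0 = 4.
By inclusion–exclusion the count is 220 − 127 + 4 = 97.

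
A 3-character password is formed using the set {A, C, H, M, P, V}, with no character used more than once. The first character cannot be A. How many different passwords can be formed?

The first character has 6−1 = 5 choices (anything except A).
The remaining 2 characters are filled from the other 5 symbols without repetition: 5 × 4 = 20.
Total: 5 × 20 = 100.

100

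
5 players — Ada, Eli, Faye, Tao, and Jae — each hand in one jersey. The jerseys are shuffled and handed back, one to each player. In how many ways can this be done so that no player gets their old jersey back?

Count assignments avoiding every fixed point. For any j of the 5 players fixed to their old jersey, the other 5−j can be arranged in (5−j)! ways.
By inclusion–exclusion this is Σ_{j=0}^{5} (−1)^j C(5,j)·(5−j)!.
Computing: 120 − 120 + 60 − 20 + 5 − 1 = 44.

44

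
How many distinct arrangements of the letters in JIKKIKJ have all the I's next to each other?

Treat the 2 copies of I as a single block. The multiset to arrange is then {II, J, J, K, K, K}, 6 items in all.
That gives (6)!/(3!·2!) = 60 arrangements.

60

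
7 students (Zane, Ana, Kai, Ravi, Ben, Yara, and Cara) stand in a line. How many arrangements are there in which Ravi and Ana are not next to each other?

3600

There are 7! = 5040 arrangements in all. If Ravi and Ana are adjacent, merging them into one block gives 2·(6)! = 1440 arrangements.
Complementary counting: 5040 − 1440 = 3600.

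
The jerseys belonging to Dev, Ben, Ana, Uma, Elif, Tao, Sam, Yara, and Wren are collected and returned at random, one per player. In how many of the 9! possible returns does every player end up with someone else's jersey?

133496

Count assignments avoiding every fixed point. For any j of the 9 players fixed to their old jersey, the other 9−j can be arranged in (9−j)! ways.
By inclusion–exclusion this is Σ_{j=0}^{9} (−1)^j C(9,j)·(9−j)!.
Computing: 362880 − 362880 + 181440 − 60480 + 15120 − 3024 + 504 − 72 + 9 − 1 = 133496.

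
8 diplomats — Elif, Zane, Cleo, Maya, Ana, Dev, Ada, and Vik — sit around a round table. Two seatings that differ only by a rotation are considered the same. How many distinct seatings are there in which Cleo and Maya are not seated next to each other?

3600

Without the restriction there are (7)! = 5040 seatings.
Those with Cleo next to Maya: fuse the pair into one unit and seat 7 units around a circle — 2·(6)! = 1440.
Subtracting, 5040 − 1440 = 3600.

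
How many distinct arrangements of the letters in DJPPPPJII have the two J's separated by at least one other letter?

2940

There are 9!/(4!·2!·2!) = 3780 arrangements of DJPPPPJII in total.
If the two J's are adjacent, glue them into one block, leaving 8 items to arrange: (8)!/(4!·2!) = 840 ways.
Hence 3780 − 840 = 2940.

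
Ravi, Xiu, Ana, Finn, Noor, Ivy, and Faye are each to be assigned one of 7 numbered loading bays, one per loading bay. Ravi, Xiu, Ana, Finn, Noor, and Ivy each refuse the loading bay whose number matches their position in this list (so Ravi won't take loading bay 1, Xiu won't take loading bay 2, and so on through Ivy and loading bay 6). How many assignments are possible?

2119

Let Aᵢ (for 1 ≤ i ≤ 6) be the placements that put person i in their forbidden loading bay. Any j of these fix j positions, leaving (7−j)! ways to fill the rest, and there are C(6,j) ways to pick which j.
By inclusion–exclusion, the number of valid placements is Σ_{j=0}^{6} (−1)^j C(6,j)·(7−j)!.
Computing: 5040 − 4320 + 1800 − 480 + 90 − 12 + 1 = 2119.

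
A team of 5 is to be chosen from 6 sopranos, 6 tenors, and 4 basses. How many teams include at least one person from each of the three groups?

Total 5-person selections from all 16: C(16,5) = 4368.
Subtract selections that omit an entire group: no sopranos → C(10,5) = 252; no tenors → C(10,5) = 252; no basses → C(12,5) = 792.
Add back selections omitting two groups (i.e. drawn from a single group): C(6,5) + C(6,5) + C(4,5) = 12.
By inclusion–exclusion: 4368 − 1296 + 12 = 3084.

3084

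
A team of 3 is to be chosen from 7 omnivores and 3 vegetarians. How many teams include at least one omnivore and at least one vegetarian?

With no constraint there are C(10,3) = 120 possible selections.
Subtract selections that omit an entire group: no omnivores → C(3,3) = 1; no vegetarians → C(7,3) = 35.
Both groups omitted at once is impossible, so 120 − 36 = 84.

84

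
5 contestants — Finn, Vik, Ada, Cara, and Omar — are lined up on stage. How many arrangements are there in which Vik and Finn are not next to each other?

Of the 5! = 120 arrangements, those with Vik and Finn adjacent number 2 × 4! = 48 (treat the pair as a block with 2 internal orders).
Complementary counting: 120 − 48 = 72.

72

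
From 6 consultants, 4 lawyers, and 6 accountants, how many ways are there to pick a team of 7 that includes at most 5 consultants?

Split by how many consultants are chosen (0 through 5).
Sum: C(6,0)·C(10,7) + C(6,1)·C(10,6) + C(6,2)·C(10,5) + C(6,3)·C(10,4) + C(6,4)·C(10,3) + C(6,5)·C(10,2) = 120 + 1260 + 3780 + 4200 + 1800 + 270 = 11430.

11430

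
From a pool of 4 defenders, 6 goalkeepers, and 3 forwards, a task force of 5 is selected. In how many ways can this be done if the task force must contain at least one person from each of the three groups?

894

Unrestricted: C(13,5) = 1287 ways to pick any 5 of the 13.
Selections missing a whole group: no defenders → C(9,5) = 126; no goalkeepers → C(7,5) = 21; no forwards → C(10,5) = 252.
Add back selections omitting two groups (i.e. drawn from a single group): C(4,5) + C(6,5) + C(3,5) = 6.
By inclusion–exclusion: 1287 − 399 + 6 = 894.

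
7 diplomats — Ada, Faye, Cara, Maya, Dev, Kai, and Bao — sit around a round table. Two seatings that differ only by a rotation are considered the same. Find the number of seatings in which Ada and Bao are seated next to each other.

Treat {Ada, Bao} as one unit (2 internal orders) and seat the resulting 6 units around the table: (5)! circular arrangements.
So 2 × (5)! = 2 × 120 = 240.

240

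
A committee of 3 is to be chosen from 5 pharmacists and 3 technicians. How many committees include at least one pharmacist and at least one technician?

Unrestricted: C(8,3) = 56 ways to pick any 3 of the 8.
Selections missing a whole group: no pharmacists → C(3,3) = 1; no technicians → C(5,3) = 10.
Both groups omitted at once is impossible, so 56 − 11 = 45.

45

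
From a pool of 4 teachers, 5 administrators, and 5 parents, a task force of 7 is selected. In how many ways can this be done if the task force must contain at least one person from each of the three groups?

Total 7-person selections from all 14: C(14,7) = 3432.
Selections missing a whole group: no teachers → C(10,7) = 120; no administrators → C(9,7) = 36; no parents → C(9,7) = 36.
Add back selections omitting two groups (i.e. drawn from a single group): C(4,7) + C(5,7) + C(5,7) = 0.
By inclusion–exclusion: 3432 − 192 + 0 = 3240.

3240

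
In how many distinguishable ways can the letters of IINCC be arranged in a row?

Letter multiplicities in IINCC: C×2, I×2, N×1.
Dividing 5! = 120 by 2!·2! = 4 for the repeated letters gives 30.

30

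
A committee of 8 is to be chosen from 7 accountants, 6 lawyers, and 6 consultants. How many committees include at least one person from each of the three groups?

Total 8-person selections from all 19: C(19,8) = 75582.
Selections missing a whole group: no accountants → C(12,8) = 495; no lawyers → C(13,8) = 1287; no consultants → C(13,8) = 1287.
Add back selections omitting two groups (i.e. drawn from a single group): C(7,8) + C(6,8) + C(6,8) = 0.
By inclusion–exclusion: 75582 − 3069 + 0 = 72513.

72513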